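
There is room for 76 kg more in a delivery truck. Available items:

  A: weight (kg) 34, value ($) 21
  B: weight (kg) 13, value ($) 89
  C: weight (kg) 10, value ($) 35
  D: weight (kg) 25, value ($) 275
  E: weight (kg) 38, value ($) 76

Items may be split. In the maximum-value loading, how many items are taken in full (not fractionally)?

Ratios (sorted): D 11.00, B 6.85, C 3.50, E 2.00, A 0.62
take D (25 @ 275); take B (13 @ 89); take C (10 @ 35); take 28/38 of E → 56.00. Capacity used 76/76.
3 item(s) taken whole; one partial (take 28/38 of E).

3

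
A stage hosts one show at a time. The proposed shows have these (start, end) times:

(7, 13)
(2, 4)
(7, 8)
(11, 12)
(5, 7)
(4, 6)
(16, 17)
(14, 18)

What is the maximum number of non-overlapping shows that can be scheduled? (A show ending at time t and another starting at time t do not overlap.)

By end time: (2,4), (4,6), (5,7), (7,8), (11,12), (7,13), (16,17), (14,18).
Pick (2,4); next start ≥ 4 → (4,6); next start ≥ 6 → (7,8); next start ≥ 8 → (11,12); next start ≥ 12 → (16,17).
Selected 5 shows.

5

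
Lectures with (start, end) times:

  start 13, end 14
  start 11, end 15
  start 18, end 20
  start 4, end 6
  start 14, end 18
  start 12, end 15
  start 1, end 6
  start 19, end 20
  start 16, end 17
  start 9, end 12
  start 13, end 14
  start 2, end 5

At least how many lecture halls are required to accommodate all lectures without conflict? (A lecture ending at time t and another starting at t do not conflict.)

Events (time:±→running): 1:+→1 2:+→2 4:+→3 5:-→2 6:-→1 6:-→0 9:+→1 11:+→2 12:-→1 12:+→2 13:+→3 13:+→4 … peak 4.

4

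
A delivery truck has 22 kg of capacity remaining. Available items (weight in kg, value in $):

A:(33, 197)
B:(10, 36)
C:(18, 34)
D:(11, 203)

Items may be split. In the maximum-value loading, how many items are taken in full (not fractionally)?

Sort by value per unit weight and fill in that order.
Ratios (sorted): D 18.45, A 5.97, B 3.60, C 1.89
take D (11 @ 203); take 11/33 of A → 65.67. Capacity used 22/22.
1 item(s) taken whole; one partial (take 11/33 of A).

1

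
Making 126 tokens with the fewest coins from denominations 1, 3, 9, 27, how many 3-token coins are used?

Greedy: take as many of the largest coin as possible, then repeat with the remainder.
126 − 4×27→18 − 2×9→0
Count of 3: 0

0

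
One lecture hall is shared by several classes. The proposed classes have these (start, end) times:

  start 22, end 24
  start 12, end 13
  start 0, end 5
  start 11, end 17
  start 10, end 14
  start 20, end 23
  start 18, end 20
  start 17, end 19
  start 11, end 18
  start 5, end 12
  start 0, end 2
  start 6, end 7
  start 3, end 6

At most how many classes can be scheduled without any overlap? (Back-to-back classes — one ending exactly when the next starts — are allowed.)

6

Sort by end time and greedily take each interval whose start is ≥ the last chosen end.
By end time: (0,2), (0,5), (3,6), (6,7), (5,12), (12,13), (10,14), (11,17), (11,18), (17,19), (18,20), (20,23), (22,24).
Pick (0,2); next start ≥ 2 → (3,6); next start ≥ 6 → (6,7); next start ≥ 7 → (12,13); next start ≥ 13 → (17,19); next start ≥ 19 → (20,23).
Selected 6 classes.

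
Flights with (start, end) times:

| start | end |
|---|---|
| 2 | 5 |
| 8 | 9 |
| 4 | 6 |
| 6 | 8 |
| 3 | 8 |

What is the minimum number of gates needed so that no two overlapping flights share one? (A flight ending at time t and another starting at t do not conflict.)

3

starts: [2, 3, 4, 6, 8]
ends:   [5, 6, 8, 8, 9]
s2→1 s3→2 s4→3  — peak 3.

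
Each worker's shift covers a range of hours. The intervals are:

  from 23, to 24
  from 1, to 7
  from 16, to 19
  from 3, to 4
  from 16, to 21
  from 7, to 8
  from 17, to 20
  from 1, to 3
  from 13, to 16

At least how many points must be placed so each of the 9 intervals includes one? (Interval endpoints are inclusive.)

Sort by right endpoint; whenever an interval is uncovered, place a point at its right end.
By right end: [1,3]  [3,4]  [1,7]  [7,8]  [13,16]  [16,19]  [17,20]  [16,21]  [23,24]
[1,3] uncovered → point at 3; [7,8] uncovered → point at 8; [13,16] uncovered → point at 16; [17,20] uncovered → point at 20; [23,24] uncovered → point at 24.
Points: 3, 8, 16, 20, 24 (5 total).

5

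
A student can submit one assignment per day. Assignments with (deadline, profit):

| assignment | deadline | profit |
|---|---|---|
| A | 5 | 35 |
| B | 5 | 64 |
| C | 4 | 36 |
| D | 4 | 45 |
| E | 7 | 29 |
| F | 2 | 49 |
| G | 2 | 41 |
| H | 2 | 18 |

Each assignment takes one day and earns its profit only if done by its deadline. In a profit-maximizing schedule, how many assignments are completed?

Take jobs in profit order; each goes to the latest open slot no later than its deadline.
Profit order: B=64 F=49 D=45 G=41 C=36 A=35 E=29 H=18
Assign: B→slot 5, F→slot 2, D→slot 4, G→slot 1, C→slot 3, A skipped, E→slot 7, H skipped.
Slots: [1:G] [2:F] [3:C] [4:D] [5:B] [7:E]
6 of 8 scheduled.

6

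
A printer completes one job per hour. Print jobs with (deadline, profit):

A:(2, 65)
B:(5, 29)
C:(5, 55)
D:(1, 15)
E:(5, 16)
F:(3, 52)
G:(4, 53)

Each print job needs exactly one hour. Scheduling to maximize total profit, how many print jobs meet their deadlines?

Sort by profit descending; place each in the latest free slot ≤ its deadline.
By profit: A(d2,65), C(d5,55), G(d4,53), F(d3,52), B(d5,29), E(d5,16), D(d1,15)
A→slot 2; C→slot 5; G→slot 4; F→slot 3; B→slot 1; E skipped; D skipped.
5 of 7 scheduled.

5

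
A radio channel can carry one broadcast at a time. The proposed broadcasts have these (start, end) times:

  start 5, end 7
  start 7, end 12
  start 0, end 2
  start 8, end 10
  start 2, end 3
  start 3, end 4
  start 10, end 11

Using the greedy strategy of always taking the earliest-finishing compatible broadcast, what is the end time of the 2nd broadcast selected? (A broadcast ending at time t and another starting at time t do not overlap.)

3

Sorted by end: (0,2)  (2,3)  (3,4)  (5,7)  (8,10)  (10,11)  (7,12)
take (0,2); take (2,3); take (3,4); take (5,7); take (8,10); take (10,11); skip (7,12).
Selected: (0,2) (2,3) (3,4) (5,7) (8,10) (10,11)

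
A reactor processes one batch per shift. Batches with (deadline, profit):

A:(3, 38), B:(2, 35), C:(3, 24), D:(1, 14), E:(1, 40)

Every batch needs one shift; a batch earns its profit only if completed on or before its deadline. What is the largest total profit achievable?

113

Sort by profit descending; place each in the latest free slot ≤ its deadline.
By profit: E(d1,40), A(d3,38), B(d2,35), C(d3,24), D(d1,14)
E→slot 1; A→slot 3; B→slot 2; C skipped; D skipped.
Profit = 40 + 35 + 38 = 113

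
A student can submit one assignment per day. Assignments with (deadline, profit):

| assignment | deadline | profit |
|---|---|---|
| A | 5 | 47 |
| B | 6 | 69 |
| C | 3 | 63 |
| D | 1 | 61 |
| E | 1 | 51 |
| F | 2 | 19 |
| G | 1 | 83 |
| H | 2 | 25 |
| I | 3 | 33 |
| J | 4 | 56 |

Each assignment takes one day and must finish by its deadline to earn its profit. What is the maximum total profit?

351

Take jobs in profit order; each goes to the latest open slot no later than its deadline.
By profit: G(d1,83), B(d6,69), C(d3,63), D(d1,61), J(d4,56), E(d1,51), A(d5,47), I(d3,33), H(d2,25), F(d2,19)
G→slot 1; B→slot 6; C→slot 3; D skipped; J→slot 4; E skipped; A→slot 5; I→slot 2; H skipped; F skipped.
Profit = 83 + 33 + 63 + 56 + 47 + 69 = 351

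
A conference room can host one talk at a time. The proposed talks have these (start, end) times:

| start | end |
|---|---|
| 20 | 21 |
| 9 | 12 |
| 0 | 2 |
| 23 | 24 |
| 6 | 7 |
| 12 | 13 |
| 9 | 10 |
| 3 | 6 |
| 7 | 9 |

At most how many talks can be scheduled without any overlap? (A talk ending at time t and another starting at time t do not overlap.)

8

Sorted by end: (0,2)  (3,6)  (6,7)  (7,9)  (9,10)  (9,12)  (12,13)  (20,21)  (23,24)
take (0,2); take (3,6); take (6,7); take (7,9); take (9,10); skip (9,12); take (12,13); take (20,21); take (23,24).
Selected 8 talks.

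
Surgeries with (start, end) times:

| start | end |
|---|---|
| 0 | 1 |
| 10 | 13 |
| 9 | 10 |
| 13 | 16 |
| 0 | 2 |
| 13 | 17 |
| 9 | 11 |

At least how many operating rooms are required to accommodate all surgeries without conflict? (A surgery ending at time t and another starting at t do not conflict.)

2

The answer is the maximum number of intervals overlapping at any instant.
starts: [0, 0, 9, 9, 10, 13, 13]
ends:   [1, 2, 10, 11, 13, 16, 17]
s0→1 s0→2  — peak 2.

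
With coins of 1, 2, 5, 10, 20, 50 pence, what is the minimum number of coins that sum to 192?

6

Greedy: take as many of the largest coin as possible, then repeat with the remainder.
192 = 3×50 + 2×20 + 1×2
Total coins = 3 + 2 + 1 = 6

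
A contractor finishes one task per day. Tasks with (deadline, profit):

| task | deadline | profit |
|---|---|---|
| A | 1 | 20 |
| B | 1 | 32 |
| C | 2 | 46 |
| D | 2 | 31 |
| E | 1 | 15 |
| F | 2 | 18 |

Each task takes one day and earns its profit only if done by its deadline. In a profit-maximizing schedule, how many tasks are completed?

Profit order: C=46 B=32 D=31 A=20 F=18 E=15
Assign: C→slot 2, B→slot 1, D skipped, A skipped, F skipped, E skipped.
Slots: [1:B] [2:C]
2 of 6 scheduled.

2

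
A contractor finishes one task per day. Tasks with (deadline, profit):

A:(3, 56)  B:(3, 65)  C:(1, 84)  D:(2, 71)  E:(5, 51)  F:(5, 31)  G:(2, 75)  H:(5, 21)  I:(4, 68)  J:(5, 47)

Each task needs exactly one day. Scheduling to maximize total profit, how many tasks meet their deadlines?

5

By profit: C(d1,84), G(d2,75), D(d2,71), I(d4,68), B(d3,65), A(d3,56), E(d5,51), J(d5,47), F(d5,31), H(d5,21)
C→slot 1; G→slot 2; D skipped; I→slot 4; B→slot 3; A skipped; E→slot 5; J skipped; F skipped; H skipped.
5 of 10 scheduled.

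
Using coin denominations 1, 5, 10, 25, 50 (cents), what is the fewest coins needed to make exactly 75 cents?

2

Greedy: take as many of the largest coin as possible, then repeat with the remainder.
75 − 1×50→25 − 1×25→0
Total coins = 1 + 1 = 2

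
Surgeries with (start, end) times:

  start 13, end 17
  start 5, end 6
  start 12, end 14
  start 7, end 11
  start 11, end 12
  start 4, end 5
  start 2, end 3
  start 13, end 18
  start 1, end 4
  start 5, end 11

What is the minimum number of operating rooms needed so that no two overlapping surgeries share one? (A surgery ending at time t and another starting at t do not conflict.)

The answer is the maximum number of intervals overlapping at any instant.
Events (time:±→running): 1:+→1 2:+→2 3:-→1 4:-→0 4:+→1 5:-→0 5:+→1 5:+→2 6:-→1 7:+→2 11:-→1 11:-→0 11:+→1 12:-→0 12:+→1 13:+→2 13:+→3 … peak 3.

3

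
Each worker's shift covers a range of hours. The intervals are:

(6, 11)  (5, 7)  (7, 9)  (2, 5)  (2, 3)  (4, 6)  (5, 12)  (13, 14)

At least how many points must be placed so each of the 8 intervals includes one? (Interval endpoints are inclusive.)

4

Process intervals by earliest right end; each time one isn't hit yet, stab at its right endpoint.
Sorted: [2,3] [2,5] [4,6] [5,7] [7,9] [6,11] [5,12] [13,14]
{[2,3],[2,5]} hit by 3; {[4,6],[5,7]} hit by 6; {[7,9],[6,11],[5,12]} hit by 9; {[13,14]} hit by 14.
Points: 3, 6, 9, 14 (4 total).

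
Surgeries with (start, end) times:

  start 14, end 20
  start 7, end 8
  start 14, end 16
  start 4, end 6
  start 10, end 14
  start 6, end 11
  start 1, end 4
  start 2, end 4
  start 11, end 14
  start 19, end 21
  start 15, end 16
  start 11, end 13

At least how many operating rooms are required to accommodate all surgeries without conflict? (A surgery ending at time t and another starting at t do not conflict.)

The answer is the maximum number of intervals overlapping at any instant.
Events (time:±→running): 1:+→1 2:+→2 4:-→1 4:-→0 4:+→1 6:-→0 6:+→1 7:+→2 8:-→1 10:+→2 11:-→1 11:+→2 11:+→3 … peak 3.

3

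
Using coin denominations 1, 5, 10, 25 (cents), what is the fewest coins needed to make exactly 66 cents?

5

66 − 2×25→16 − 1×10→6 − 1×5→1 − 1×1→0
Total coins = 2 + 1 + 1 + 1 = 5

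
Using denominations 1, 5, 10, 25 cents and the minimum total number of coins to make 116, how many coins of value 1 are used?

1

116 − 4×25→16 − 1×10→6 − 1×5→1 − 1×1→0
Count of 1: 1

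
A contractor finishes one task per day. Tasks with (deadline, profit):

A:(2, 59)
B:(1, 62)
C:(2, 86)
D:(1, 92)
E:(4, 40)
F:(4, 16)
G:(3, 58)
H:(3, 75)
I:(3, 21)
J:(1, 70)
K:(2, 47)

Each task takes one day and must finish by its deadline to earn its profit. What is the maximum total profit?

293

By profit: D(d1,92), C(d2,86), H(d3,75), J(d1,70), B(d1,62), A(d2,59), G(d3,58), K(d2,47), E(d4,40), I(d3,21), F(d4,16)
D→slot 1; C→slot 2; H→slot 3; J skipped; B skipped; A skipped; G skipped; K skipped; E→slot 4; I skipped; F skipped.
Profit = 92 + 86 + 75 + 40 = 293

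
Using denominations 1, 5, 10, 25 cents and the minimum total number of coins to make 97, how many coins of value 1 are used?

Use the largest denomination that fits, subtract, and repeat.
97 = 3×25 + 2×10 + 2×1
Count of 1: 2

2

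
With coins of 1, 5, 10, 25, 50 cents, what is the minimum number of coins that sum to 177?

Greedy: take as many of the largest coin as possible, then repeat with the remainder.
177 = 3×50 + 1×25 + 2×1
Total coins = 3 + 1 + 2 = 6

6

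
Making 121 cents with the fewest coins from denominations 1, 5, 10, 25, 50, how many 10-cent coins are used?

2

121 − 2×50→21 − 2×10→1 − 1×1→0
Count of 10: 2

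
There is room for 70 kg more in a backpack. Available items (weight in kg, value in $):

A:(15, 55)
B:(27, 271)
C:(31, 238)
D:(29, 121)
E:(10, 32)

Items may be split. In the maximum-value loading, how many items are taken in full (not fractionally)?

2

Greedy by value/weight ratio, highest first.
Ratios (sorted): B 10.04, C 7.68, D 4.17, A 3.67, E 3.20
take B (27 @ 271); take C (31 @ 238); take 12/29 of D → 50.07. Capacity used 70/70.
2 item(s) taken whole; one partial (take 12/29 of D).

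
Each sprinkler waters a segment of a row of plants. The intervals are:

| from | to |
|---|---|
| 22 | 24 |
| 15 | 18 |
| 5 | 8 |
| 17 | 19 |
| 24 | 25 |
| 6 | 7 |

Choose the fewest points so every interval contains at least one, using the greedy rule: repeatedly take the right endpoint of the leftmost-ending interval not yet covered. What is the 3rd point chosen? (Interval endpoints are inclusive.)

24

Sorted: [6,7] [5,8] [15,18] [17,19] [22,24] [24,25]
{[6,7],[5,8]} hit by 7; {[15,18],[17,19]} hit by 18; {[22,24],[24,25]} hit by 24.
Points: 7, 18, 24 (3 total).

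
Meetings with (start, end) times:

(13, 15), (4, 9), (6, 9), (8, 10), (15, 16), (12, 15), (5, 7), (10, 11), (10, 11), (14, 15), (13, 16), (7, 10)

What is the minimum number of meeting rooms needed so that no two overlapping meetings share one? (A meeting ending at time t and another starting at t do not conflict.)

The answer is the maximum number of intervals overlapping at any instant.
starts: [4, 5, 6, 7, 8, 10, 10, 12, 13, 13, 14, 15]
ends:   [7, 9, 9, 10, 10, 11, 11, 15, 15, 15, 16, 16]
s4→1 s5→2 s6→3 e7→2 s7→3 s8→4  — peak 4.

4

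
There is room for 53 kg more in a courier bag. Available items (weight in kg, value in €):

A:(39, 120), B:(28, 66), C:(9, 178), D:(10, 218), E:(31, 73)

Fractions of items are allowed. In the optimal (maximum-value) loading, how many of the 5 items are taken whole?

Greedy by value/weight ratio, highest first.
Order: D (218/10=21.80) > C (178/9=19.78) > A (120/39=3.08) > B (66/28=2.36) > E (73/31=2.35)
Fill: take D (10 @ 218) → take C (9 @ 178) → take 34/39 of A → 104.62; 53/53 used.
2 item(s) taken whole; one partial (take 34/39 of A).

2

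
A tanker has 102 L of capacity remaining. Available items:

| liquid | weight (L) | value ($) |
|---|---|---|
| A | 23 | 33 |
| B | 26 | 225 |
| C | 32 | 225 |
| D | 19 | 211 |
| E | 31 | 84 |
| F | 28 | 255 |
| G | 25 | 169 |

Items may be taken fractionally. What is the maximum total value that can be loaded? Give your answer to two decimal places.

894.91

Greedy by value/weight ratio, highest first.
Ratios (sorted): D 11.11, F 9.11, B 8.65, C 7.03, G 6.76, E 2.71, A 1.43
take D (19 @ 211); take F (28 @ 255); take B (26 @ 225); take 29/32 of C → 203.91. Capacity used 102/102.
Total value = 894.91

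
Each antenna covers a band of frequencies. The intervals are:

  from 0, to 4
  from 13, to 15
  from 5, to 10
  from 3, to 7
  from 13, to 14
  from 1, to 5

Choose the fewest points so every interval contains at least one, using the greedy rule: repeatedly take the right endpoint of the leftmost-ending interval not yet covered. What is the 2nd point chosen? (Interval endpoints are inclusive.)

10

Process intervals by earliest right end; each time one isn't hit yet, stab at its right endpoint.
By right end: [0,4]  [1,5]  [3,7]  [5,10]  [13,14]  [13,15]
[0,4] uncovered → point at 4; [5,10] uncovered → point at 10; [13,14] uncovered → point at 14.
Points: 4, 10, 14 (3 total).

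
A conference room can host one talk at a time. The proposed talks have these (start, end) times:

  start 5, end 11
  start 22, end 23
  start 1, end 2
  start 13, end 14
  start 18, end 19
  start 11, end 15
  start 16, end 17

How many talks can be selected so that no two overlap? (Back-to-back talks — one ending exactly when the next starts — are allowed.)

6

Greedy by earliest finish: after sorting by end time, pick each interval compatible with the last pick.
Sorted by end: (1,2)  (5,11)  (13,14)  (11,15)  (16,17)  (18,19)  (22,23)
take (1,2); take (5,11); take (13,14); take (16,17); take (18,19); take (22,23).
Selected 6 talks.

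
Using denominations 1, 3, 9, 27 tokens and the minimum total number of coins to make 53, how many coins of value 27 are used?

Greedy: take as many of the largest coin as possible, then repeat with the remainder.
53 = 1×27 + 2×9 + 2×3 + 2×1
Count of 27: 1

1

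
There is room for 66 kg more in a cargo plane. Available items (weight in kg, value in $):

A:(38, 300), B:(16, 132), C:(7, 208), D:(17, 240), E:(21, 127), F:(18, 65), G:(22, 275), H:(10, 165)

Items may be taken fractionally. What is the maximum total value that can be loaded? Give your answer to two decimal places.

970.50

Order: C (208/7=29.71) > H (165/10=16.50) > D (240/17=14.12) > G (275/22=12.50) > B (132/16=8.25) > A (300/38=7.89) > E (127/21=6.05) > F (65/18=3.61)
Fill: take C (7 @ 208) → take H (10 @ 165) → take D (17 @ 240) → take G (22 @ 275) → take 10/16 of B → 82.50; 66/66 used.
Total value = 970.50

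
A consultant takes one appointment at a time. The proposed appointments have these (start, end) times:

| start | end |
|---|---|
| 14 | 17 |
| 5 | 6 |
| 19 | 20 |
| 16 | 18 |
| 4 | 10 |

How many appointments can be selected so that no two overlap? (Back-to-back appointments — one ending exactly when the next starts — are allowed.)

By end time: (5,6), (4,10), (14,17), (16,18), (19,20).
Pick (5,6); next start ≥ 6 → (14,17); next start ≥ 17 → (19,20).
Selected 3 appointments.

3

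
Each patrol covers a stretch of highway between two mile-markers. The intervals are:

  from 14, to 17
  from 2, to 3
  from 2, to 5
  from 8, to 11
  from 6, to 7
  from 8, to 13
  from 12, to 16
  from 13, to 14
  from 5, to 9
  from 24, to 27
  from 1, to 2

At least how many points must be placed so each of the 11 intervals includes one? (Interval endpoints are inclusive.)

Sorted: [1,2] [2,3] [2,5] [6,7] [5,9] [8,11] [8,13] [13,14] [12,16] [14,17] [24,27]
{[1,2],[2,3],[2,5]} hit by 2; {[6,7],[5,9]} hit by 7; {[8,11],[8,13]} hit by 11; {[13,14],[12,16],[14,17]} hit by 14; {[24,27]} hit by 27.
Points: 2, 7, 11, 14, 27 (5 total).

5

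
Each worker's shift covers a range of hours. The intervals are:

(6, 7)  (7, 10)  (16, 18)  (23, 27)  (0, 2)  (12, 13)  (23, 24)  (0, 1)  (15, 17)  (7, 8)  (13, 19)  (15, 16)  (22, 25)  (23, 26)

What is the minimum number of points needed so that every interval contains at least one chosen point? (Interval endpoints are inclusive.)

5

Process intervals by earliest right end; each time one isn't hit yet, stab at its right endpoint.
By right end: [0,1]  [0,2]  [6,7]  [7,8]  [7,10]  [12,13]  [15,16]  [15,17]  [16,18]  [13,19]  [23,24]  [22,25]  [23,26]  [23,27]
[0,1] uncovered → point at 1; [6,7] uncovered → point at 7; [12,13] uncovered → point at 13; [15,16] uncovered → point at 16; [23,24] uncovered → point at 24.
Points: 1, 7, 13, 16, 24 (5 total).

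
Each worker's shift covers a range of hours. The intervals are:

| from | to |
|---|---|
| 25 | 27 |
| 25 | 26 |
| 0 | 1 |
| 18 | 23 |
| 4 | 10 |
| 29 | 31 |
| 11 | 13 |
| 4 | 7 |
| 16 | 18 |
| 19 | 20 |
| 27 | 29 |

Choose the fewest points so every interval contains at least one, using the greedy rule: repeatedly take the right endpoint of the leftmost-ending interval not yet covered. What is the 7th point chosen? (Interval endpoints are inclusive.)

29

Sort by right endpoint; whenever an interval is uncovered, place a point at its right end.
Sorted: [0,1] [4,7] [4,10] [11,13] [16,18] [19,20] [18,23] [25,26] [25,27] [27,29] [29,31]
{[0,1]} hit by 1; {[4,7],[4,10]} hit by 7; {[11,13]} hit by 13; {[16,18]} hit by 18; {[19,20],[18,23]} hit by 20; {[25,26],[25,27]} hit by 26; {[27,29],[29,31]} hit by 29.
Points: 1, 7, 13, 18, 20, 26, 29 (7 total).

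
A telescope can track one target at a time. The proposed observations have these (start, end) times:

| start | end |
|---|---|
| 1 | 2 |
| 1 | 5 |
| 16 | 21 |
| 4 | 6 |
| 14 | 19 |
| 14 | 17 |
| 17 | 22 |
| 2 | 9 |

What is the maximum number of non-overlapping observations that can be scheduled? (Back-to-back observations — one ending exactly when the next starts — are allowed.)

By end time: (1,2), (1,5), (4,6), (2,9), (14,17), (14,19), (16,21), (17,22).
Pick (1,2); next start ≥ 2 → (4,6); next start ≥ 6 → (14,17); next start ≥ 17 → (17,22).
Selected 4 observations.

4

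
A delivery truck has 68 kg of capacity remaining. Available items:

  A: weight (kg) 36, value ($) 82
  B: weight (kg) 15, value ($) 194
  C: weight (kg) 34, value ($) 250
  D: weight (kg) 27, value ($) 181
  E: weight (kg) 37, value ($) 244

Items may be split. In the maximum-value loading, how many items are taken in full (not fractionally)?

2

Greedy by value/weight ratio, highest first.
Ratios (sorted): B 12.93, C 7.35, D 6.70, E 6.59, A 2.28
take B (15 @ 194); take C (34 @ 250); take 19/27 of D → 127.37. Capacity used 68/68.
2 item(s) taken whole; one partial (take 19/27 of D).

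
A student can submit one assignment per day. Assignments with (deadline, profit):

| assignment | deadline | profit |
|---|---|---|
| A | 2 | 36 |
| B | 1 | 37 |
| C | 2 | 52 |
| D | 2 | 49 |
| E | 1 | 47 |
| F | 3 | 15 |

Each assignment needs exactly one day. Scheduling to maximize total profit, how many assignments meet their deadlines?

Profit order: C=52 D=49 E=47 B=37 A=36 F=15
Assign: C→slot 2, D→slot 1, E skipped, B skipped, A skipped, F→slot 3.
Slots: [1:D] [2:C] [3:F]
3 of 6 scheduled.

3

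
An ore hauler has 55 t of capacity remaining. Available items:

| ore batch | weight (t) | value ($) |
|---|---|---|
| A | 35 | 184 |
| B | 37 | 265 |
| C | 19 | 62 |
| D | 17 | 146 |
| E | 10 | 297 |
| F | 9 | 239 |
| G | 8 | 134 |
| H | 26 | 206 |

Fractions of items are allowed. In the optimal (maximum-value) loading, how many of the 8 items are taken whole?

4

Greedy by value/weight ratio, highest first.
Ratios (sorted): E 29.70, F 26.56, G 16.75, D 8.59, H 7.92, B 7.16, A 5.26, C 3.26
take E (10 @ 297); take F (9 @ 239); take G (8 @ 134); take D (17 @ 146); take 11/26 of H → 87.15. Capacity used 55/55.
4 item(s) taken whole; one partial (take 11/26 of H).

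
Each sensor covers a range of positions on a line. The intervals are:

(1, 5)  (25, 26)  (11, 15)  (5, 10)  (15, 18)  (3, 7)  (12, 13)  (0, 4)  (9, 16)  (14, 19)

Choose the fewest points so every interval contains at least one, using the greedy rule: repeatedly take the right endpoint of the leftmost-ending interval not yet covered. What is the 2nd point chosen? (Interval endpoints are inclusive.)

Sort by right endpoint; whenever an interval is uncovered, place a point at its right end.
By right end: [0,4]  [1,5]  [3,7]  [5,10]  [12,13]  [11,15]  [9,16]  [15,18]  [14,19]  [25,26]
[0,4] uncovered → point at 4; [5,10] uncovered → point at 10; [12,13] uncovered → point at 13; [15,18] uncovered → point at 18; [25,26] uncovered → point at 26.
Points: 4, 10, 13, 18, 26 (5 total).

10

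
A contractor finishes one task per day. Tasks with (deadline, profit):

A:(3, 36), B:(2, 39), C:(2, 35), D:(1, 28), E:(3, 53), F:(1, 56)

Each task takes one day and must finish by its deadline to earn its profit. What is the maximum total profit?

By profit: F(d1,56), E(d3,53), B(d2,39), A(d3,36), C(d2,35), D(d1,28)
F→slot 1; E→slot 3; B→slot 2; A skipped; C skipped; D skipped.
Profit = 56 + 39 + 53 = 148

148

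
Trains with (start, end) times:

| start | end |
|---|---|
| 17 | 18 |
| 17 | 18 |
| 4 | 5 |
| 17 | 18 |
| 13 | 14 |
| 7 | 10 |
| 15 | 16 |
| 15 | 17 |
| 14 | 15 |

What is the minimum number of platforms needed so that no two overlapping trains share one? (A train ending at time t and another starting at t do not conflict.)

Events (time:±→running): 4:+→1 5:-→0 7:+→1 10:-→0 13:+→1 14:-→0 14:+→1 15:-→0 15:+→1 15:+→2 16:-→1 17:-→0 17:+→1 17:+→2 17:+→3 … peak 3.

3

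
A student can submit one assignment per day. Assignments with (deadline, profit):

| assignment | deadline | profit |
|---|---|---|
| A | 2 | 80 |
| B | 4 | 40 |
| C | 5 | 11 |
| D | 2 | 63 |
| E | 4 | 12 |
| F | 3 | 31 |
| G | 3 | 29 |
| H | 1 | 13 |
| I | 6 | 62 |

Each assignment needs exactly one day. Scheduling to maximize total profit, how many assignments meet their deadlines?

6

By profit: A(d2,80), D(d2,63), I(d6,62), B(d4,40), F(d3,31), G(d3,29), H(d1,13), E(d4,12), C(d5,11)
A→slot 2; D→slot 1; I→slot 6; B→slot 4; F→slot 3; G skipped; H skipped; E skipped; C→slot 5.
6 of 9 scheduled.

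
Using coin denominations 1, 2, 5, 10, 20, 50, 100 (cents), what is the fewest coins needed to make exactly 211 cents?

Greedy: take as many of the largest coin as possible, then repeat with the remainder.
211 − 2×100→11 − 1×10→1 − 1×1→0
Total coins = 2 + 1 + 1 = 4

4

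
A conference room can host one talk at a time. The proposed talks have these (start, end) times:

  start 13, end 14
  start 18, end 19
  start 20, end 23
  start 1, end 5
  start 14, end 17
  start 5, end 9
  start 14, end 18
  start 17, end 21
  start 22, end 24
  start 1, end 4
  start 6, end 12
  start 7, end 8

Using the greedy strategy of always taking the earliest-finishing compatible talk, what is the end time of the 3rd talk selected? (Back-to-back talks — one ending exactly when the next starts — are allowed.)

14

By end time: (1,4), (1,5), (7,8), (5,9), (6,12), (13,14), (14,17), (14,18), (18,19), (17,21), (20,23), (22,24).
Pick (1,4); next start ≥ 4 → (7,8); next start ≥ 8 → (13,14); next start ≥ 14 → (14,17); next start ≥ 17 → (18,19); next start ≥ 19 → (20,23).
Selected: (1,4) (7,8) (13,14) (14,17) (18,19) (20,23)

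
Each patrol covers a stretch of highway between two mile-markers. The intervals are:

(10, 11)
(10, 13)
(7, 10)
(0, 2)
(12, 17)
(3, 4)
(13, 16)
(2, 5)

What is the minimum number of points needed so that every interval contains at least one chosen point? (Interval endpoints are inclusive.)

4

By right end: [0,2]  [3,4]  [2,5]  [7,10]  [10,11]  [10,13]  [13,16]  [12,17]
[0,2] uncovered → point at 2; [3,4] uncovered → point at 4; [7,10] uncovered → point at 10; [13,16] uncovered → point at 16.
Points: 2, 4, 10, 16 (4 total).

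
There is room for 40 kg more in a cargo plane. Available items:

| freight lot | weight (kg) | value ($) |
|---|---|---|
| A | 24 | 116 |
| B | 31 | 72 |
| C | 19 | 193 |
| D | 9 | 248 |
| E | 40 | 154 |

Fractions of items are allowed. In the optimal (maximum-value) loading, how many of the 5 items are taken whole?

2

Sort by value per unit weight and fill in that order.
Order: D (248/9=27.56) > C (193/19=10.16) > A (116/24=4.83) > E (154/40=3.85) > B (72/31=2.32)
Fill: take D (9 @ 248) → take C (19 @ 193) → take 12/24 of A → 58.00; 40/40 used.
2 item(s) taken whole; one partial (take 12/24 of A).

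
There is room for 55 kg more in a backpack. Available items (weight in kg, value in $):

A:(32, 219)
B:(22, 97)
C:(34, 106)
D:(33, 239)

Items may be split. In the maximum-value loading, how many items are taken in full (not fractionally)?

Ratios (sorted): D 7.24, A 6.84, B 4.41, C 3.12
take D (33 @ 239); take 22/32 of A → 150.56. Capacity used 55/55.
1 item(s) taken whole; one partial (take 22/32 of A).

1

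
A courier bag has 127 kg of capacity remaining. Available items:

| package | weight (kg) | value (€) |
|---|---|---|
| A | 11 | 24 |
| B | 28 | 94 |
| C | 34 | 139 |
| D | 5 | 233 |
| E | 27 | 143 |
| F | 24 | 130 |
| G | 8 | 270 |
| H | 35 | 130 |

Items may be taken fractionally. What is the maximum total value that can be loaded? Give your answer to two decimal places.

Ratios (sorted): D 46.60, G 33.75, F 5.42, E 5.30, C 4.09, H 3.71, B 3.36, A 2.18
take D (5 @ 233); take G (8 @ 270); take F (24 @ 130); take E (27 @ 143); take C (34 @ 139); take 29/35 of H → 107.71. Capacity used 127/127.
Total value = 1022.71

1022.71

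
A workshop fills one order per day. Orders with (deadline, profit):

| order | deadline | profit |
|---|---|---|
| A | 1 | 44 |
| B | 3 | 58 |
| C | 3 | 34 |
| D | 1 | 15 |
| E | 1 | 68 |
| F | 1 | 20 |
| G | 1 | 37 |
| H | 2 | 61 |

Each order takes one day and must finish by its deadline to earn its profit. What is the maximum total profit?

Profit order: E=68 H=61 B=58 A=44 G=37 C=34 F=20 D=15
Assign: E→slot 1, H→slot 2, B→slot 3, A skipped, G skipped, C skipped, F skipped, D skipped.
Slots: [1:E] [2:H] [3:B]
Profit = 68 + 61 + 58 = 187

187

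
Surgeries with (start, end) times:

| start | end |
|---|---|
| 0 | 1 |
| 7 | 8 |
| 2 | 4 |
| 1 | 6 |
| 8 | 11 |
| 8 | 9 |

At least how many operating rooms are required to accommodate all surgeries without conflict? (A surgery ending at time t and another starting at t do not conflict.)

2

The answer is the maximum number of intervals overlapping at any instant.
starts: [0, 1, 2, 7, 8, 8]
ends:   [1, 4, 6, 8, 9, 11]
s0→1 e1→0 s1→1 s2→2  — peak 2.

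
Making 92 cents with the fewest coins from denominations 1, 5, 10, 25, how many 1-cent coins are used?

92 = 3×25 + 1×10 + 1×5 + 2×1
Count of 1: 2

2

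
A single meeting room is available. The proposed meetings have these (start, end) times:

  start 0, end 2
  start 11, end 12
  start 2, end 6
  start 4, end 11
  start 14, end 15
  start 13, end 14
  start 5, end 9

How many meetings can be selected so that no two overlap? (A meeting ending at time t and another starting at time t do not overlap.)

5

By end time: (0,2), (2,6), (5,9), (4,11), (11,12), (13,14), (14,15).
Pick (0,2); next start ≥ 2 → (2,6); next start ≥ 6 → (11,12); next start ≥ 12 → (13,14); next start ≥ 14 → (14,15).
Selected 5 meetings.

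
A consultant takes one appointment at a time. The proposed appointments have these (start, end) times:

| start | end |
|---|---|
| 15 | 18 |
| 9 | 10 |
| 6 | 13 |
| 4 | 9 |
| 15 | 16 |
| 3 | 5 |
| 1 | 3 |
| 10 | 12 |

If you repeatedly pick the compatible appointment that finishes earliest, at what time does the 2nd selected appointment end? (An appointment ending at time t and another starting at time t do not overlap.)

By end time: (1,3), (3,5), (4,9), (9,10), (10,12), (6,13), (15,16), (15,18).
Pick (1,3); next start ≥ 3 → (3,5); next start ≥ 5 → (9,10); next start ≥ 10 → (10,12); next start ≥ 12 → (15,16).
Selected: (1,3) (3,5) (9,10) (10,12) (15,16)

5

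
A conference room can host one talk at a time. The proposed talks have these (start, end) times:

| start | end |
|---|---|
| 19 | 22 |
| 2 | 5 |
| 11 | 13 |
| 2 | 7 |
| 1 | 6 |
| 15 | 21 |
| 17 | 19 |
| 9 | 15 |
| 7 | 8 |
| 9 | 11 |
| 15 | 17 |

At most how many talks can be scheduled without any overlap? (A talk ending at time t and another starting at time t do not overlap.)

Sorted by end: (2,5)  (1,6)  (2,7)  (7,8)  (9,11)  (11,13)  (9,15)  (15,17)  (17,19)  (15,21)  (19,22)
take (2,5); skip (2,7); take (7,8); take (9,11); take (11,13); take (15,17); take (17,19); take (19,22).
Selected 7 talks.

7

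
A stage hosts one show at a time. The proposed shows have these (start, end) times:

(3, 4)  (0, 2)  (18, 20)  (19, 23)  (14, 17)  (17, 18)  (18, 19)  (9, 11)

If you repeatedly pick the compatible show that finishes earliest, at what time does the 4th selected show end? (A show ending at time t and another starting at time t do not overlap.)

Sort by end time and greedily take each interval whose start is ≥ the last chosen end.
Sorted by end: (0,2)  (3,4)  (9,11)  (14,17)  (17,18)  (18,19)  (18,20)  (19,23)
take (0,2); take (3,4); take (9,11); take (14,17); take (17,18); take (18,19); skip (18,20); take (19,23).
Selected: (0,2) (3,4) (9,11) (14,17) (17,18) (18,19) (19,23)

17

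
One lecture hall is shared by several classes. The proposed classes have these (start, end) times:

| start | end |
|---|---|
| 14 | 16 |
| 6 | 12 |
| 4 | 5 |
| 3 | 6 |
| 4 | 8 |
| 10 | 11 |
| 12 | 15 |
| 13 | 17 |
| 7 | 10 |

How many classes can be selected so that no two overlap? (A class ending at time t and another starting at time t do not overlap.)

4

By end time: (4,5), (3,6), (4,8), (7,10), (10,11), (6,12), (12,15), (14,16), (13,17).
Pick (4,5); next start ≥ 5 → (7,10); next start ≥ 10 → (10,11); next start ≥ 11 → (12,15).
Selected 4 classes.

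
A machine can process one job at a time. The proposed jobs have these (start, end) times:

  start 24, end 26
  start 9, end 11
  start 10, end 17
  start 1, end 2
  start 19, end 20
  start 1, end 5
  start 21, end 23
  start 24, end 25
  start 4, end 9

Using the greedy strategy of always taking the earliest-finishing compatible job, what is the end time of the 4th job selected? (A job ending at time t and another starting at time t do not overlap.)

20

Order by finish time; keep every interval that doesn't clash with the previous kept one.
Sorted by end: (1,2)  (1,5)  (4,9)  (9,11)  (10,17)  (19,20)  (21,23)  (24,25)  (24,26)
take (1,2); take (4,9); take (9,11); skip (10,17); take (19,20); take (21,23); take (24,25).
Selected: (1,2) (4,9) (9,11) (19,20) (21,23) (24,25)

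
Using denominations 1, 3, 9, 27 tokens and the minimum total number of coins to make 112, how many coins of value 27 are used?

4

112 − 4×27→4 − 1×3→1 − 1×1→0
Count of 27: 4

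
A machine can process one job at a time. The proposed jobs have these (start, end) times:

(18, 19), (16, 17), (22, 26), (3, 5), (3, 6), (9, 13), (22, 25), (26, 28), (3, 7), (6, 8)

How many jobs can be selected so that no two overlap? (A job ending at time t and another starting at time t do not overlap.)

7

Order by finish time; keep every interval that doesn't clash with the previous kept one.
Sorted by end: (3,5)  (3,6)  (3,7)  (6,8)  (9,13)  (16,17)  (18,19)  (22,25)  (22,26)  (26,28)
take (3,5); take (6,8); take (9,13); take (16,17); take (18,19); take (22,25); skip (22,26); take (26,28).
Selected 7 jobs.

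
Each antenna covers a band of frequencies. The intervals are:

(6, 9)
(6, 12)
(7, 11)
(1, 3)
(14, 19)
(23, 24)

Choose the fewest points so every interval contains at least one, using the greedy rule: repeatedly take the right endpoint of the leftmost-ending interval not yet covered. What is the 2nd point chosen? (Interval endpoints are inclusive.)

9

Sort by right endpoint; whenever an interval is uncovered, place a point at its right end.
Sorted: [1,3] [6,9] [7,11] [6,12] [14,19] [23,24]
{[1,3]} hit by 3; {[6,9],[7,11],[6,12]} hit by 9; {[14,19]} hit by 19; {[23,24]} hit by 24.
Points: 3, 9, 19, 24 (4 total).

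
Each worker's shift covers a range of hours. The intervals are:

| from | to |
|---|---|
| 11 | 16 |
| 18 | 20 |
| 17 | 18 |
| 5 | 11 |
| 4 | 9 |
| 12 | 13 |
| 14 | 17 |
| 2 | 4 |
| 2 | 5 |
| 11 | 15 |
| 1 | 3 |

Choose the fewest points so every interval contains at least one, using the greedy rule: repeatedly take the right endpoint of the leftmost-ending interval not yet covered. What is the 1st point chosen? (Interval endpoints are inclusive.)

3

Process intervals by earliest right end; each time one isn't hit yet, stab at its right endpoint.
Sorted: [1,3] [2,4] [2,5] [4,9] [5,11] [12,13] [11,15] [11,16] [14,17] [17,18] [18,20]
{[1,3],[2,4],[2,5]} hit by 3; {[4,9],[5,11]} hit by 9; {[12,13],[11,15],[11,16]} hit by 13; {[14,17],[17,18]} hit by 17; {[18,20]} hit by 20.
Points: 3, 9, 13, 17, 20 (5 total).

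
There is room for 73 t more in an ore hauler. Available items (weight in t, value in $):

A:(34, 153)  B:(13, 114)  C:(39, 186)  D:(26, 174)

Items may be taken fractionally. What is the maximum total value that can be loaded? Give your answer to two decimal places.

450.15

Order: B (114/13=8.77) > D (174/26=6.69) > C (186/39=4.77) > A (153/34=4.50)
Fill: take B (13 @ 114) → take D (26 @ 174) → take 34/39 of C → 162.15; 73/73 used.
Total value = 450.15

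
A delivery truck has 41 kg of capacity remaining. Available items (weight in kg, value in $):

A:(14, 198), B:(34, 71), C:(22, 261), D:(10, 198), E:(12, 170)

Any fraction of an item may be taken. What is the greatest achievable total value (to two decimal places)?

Order: D (198/10=19.80) > E (170/12=14.17) > A (198/14=14.14) > C (261/22=11.86) > B (71/34=2.09)
Fill: take D (10 @ 198) → take E (12 @ 170) → take A (14 @ 198) → take 5/22 of C → 59.32; 41/41 used.
Total value = 625.32

625.32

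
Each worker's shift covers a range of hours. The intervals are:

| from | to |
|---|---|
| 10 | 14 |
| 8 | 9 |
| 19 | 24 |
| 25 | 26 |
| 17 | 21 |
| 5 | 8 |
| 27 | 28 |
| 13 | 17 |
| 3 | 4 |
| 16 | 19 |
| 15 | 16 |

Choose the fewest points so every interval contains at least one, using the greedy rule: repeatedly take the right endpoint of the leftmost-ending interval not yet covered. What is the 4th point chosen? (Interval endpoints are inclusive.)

Sorted: [3,4] [5,8] [8,9] [10,14] [15,16] [13,17] [16,19] [17,21] [19,24] [25,26] [27,28]
{[3,4]} hit by 4; {[5,8],[8,9]} hit by 8; {[10,14]} hit by 14; {[15,16],[13,17],[16,19]} hit by 16; {[17,21],[19,24]} hit by 21; {[25,26]} hit by 26; {[27,28]} hit by 28.
Points: 4, 8, 14, 16, 21, 26, 28 (7 total).

16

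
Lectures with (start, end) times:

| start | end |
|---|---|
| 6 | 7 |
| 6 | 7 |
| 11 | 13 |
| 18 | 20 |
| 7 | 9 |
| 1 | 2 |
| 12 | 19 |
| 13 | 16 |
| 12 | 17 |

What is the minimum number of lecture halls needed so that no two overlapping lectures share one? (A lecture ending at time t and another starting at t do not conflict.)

Count concurrent intervals with a sweep; the peak is the room count.
starts: [1, 6, 6, 7, 11, 12, 12, 13, 18]
ends:   [2, 7, 7, 9, 13, 16, 17, 19, 20]
s1→1 e2→0 s6→1 s6→2 e7→1 e7→0 s7→1 e9→0 s11→1 s12→2 s12→3  — peak 3.

3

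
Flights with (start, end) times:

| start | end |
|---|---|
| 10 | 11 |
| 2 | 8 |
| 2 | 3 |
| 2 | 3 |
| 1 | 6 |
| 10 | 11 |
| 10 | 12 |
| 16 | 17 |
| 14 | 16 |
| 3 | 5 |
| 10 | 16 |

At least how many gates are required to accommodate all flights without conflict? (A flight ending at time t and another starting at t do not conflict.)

4

starts: [1, 2, 2, 2, 3, 10, 10, 10, 10, 14, 16]
ends:   [3, 3, 5, 6, 8, 11, 11, 12, 16, 16, 17]
s1→1 s2→2 s2→3 s2→4  — peak 4.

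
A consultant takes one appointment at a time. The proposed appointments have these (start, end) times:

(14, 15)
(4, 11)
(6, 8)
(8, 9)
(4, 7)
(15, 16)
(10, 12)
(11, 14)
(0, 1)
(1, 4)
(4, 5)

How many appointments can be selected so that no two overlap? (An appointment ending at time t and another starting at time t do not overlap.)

Sort by end time and greedily take each interval whose start is ≥ the last chosen end.
Sorted by end: (0,1)  (1,4)  (4,5)  (4,7)  (6,8)  (8,9)  (4,11)  (10,12)  (11,14)  (14,15)  (15,16)
take (0,1); take (1,4); take (4,5); take (6,8); take (8,9); take (10,12); skip (11,14); take (14,15); take (15,16).
Selected 8 appointments.

8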